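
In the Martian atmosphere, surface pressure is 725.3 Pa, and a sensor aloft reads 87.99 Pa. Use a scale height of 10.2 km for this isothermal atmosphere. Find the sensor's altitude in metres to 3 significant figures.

z ≈ 21500 m

Invert the barometric formula: z = H ln(P₀/P).
P₀/P = 725.3/87.99 = 8.2430; ln(8.2430) = 2.1094.
z = 10200 × 2.1094 = 21516 m.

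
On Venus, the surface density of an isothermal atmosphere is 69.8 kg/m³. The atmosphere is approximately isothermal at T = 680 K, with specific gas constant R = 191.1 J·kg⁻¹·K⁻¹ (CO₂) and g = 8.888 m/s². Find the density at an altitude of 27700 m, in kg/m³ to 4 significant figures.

Scale height: H = RT/g = 191.1 × 680 / 8.888 = 14621 m.
In an isothermal atmosphere, density decays like pressure: ρ = ρ₀ exp(−z/H).
z/H = 27700/14621 = 1.8945; exp(−1.8945) = 0.15039.
ρ = 69.8 × 0.15039 = 10.497 kg/m³.

ρ ≈ 10.50 kg/m³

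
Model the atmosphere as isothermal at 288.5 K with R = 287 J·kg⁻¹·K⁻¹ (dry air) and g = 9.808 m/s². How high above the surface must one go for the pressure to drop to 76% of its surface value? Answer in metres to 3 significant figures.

Scale height: H = RT/g = 287 × 288.5 / 9.808 = 8442.0 m.
Set P/P₀ = exp(−z/H) = 0.76, so z = −H ln(0.76).
−ln(0.76) = 0.27444; z = 8442.0 × 0.27444 = 2316.8 m.

z ≈ 2320 m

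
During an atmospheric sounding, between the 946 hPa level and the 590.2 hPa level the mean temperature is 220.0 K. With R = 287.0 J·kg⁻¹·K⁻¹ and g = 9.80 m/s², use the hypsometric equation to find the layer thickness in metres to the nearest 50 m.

Hypsometric equation: Δz = (R T̄/g) ln(P₁/P₂).
R T̄/g = 287.0 × 220.0 / 9.80 = 6442.9 m.
ln(946/590.2) = ln(1.6028) = 0.47175.
Δz = 6442.9 × 0.47175 = 3039.4 m.

Δz ≈ 3050 m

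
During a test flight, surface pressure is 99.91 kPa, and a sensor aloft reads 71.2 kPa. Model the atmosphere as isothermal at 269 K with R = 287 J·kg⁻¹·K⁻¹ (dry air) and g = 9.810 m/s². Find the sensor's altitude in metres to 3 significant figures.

z ≈ 2670 m

Scale height: H = RT/g = 287 × 269 / 9.810 = 7869.8 m.
Invert the barometric formula: z = H ln(P₀/P).
P₀/P = 99.91/71.2 = 1.4032; ln(1.4032) = 0.33876.
z = 7869.8 × 0.33876 = 2666.0 m.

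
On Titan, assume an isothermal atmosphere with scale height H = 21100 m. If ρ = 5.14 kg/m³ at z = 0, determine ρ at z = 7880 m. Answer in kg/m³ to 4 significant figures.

In an isothermal atmosphere, density decays like pressure: ρ = ρ₀ exp(−z/H).
z/H = 7880.0/21100 = 0.37346; exp(−0.37346) = 0.68835.
ρ = 5.14 × 0.68835 = 3.5381 kg/m³.

ρ ≈ 3.538 kg/m³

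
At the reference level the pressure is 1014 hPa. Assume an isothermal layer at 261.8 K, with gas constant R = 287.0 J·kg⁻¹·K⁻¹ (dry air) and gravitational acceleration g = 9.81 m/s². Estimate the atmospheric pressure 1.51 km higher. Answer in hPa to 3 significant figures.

P ≈ 833 hPa

Scale height: H = RT/g = 287.0 × 261.8 / 9.81 = 7659.2 m.
Barometric formula: P = P₀ exp(−z/H).
z/H = 1510.0/7659.2 = 0.19715; exp(−0.19715) = 0.82107.
P = 1014 × 0.82107 = 832.56 hPa.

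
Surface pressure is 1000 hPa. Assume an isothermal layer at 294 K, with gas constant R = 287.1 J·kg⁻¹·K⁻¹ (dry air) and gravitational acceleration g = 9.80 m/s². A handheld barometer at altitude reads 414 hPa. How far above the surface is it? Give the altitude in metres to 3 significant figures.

z ≈ 7600 m

Scale height: H = RT/g = 287.1 × 294 / 9.80 = 8613.0 m.
Invert the barometric formula: z = H ln(P₀/P).
P₀/P = 1000/414 = 2.4155; ln(2.4155) = 0.88191.
z = 8613.0 × 0.88191 = 7595.9 m.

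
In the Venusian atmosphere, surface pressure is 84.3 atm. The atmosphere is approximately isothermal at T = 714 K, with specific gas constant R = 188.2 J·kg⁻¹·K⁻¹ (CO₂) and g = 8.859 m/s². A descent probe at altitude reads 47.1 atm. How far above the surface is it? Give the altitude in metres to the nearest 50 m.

z ≈ 8850 m

Scale height: H = RT/g = 188.2 × 714 / 8.859 = 15168 m.
Invert the barometric formula: z = H ln(P₀/P).
P₀/P = 84.3/47.1 = 1.7898; ln(1.7898) = 0.58210.
z = 15168 × 0.58210 = 8829.3 m.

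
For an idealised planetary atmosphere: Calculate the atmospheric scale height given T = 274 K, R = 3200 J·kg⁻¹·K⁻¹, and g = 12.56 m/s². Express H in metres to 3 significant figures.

H ≈ 69800 m

The scale height of an isothermal atmosphere is H = RT/g.
H = 3200 × 274 / 12.56 = 876800/12.56 = 69809 m.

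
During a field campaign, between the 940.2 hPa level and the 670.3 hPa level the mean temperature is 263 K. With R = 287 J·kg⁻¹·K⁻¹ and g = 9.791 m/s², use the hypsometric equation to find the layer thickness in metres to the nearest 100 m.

Δz ≈ 2600 m

Hypsometric equation: Δz = (R T̄/g) ln(P₁/P₂).
R T̄/g = 287 × 263 / 9.791 = 7709.2 m.
ln(940.2/670.3) = ln(1.4027) = 0.33840.
Δz = 7709.2 × 0.33840 = 2608.8 m.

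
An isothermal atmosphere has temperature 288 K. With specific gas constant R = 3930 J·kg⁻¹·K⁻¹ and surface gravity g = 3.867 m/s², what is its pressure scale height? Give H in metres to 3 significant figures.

H ≈ 293000 m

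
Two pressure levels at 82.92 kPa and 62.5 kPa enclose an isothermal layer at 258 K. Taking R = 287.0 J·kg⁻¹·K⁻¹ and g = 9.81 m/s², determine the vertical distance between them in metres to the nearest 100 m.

Hypsometric equation: Δz = (R T̄/g) ln(P₁/P₂).
R T̄/g = 287.0 × 258 / 9.81 = 7548.0 m.
ln(82.92/62.5) = ln(1.3267) = 0.28269.
Δz = 7548.0 × 0.28269 = 2133.7 m.

Δz ≈ 2100 m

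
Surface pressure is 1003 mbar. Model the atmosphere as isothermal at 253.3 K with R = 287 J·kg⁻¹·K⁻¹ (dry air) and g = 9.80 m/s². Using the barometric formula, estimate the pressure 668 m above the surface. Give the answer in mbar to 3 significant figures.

P ≈ 917 mbar

Scale height: H = RT/g = 287 × 253.3 / 9.80 = 7418.1 m.
Barometric formula: P = P₀ exp(−z/H).
z/H = 668.00/7418.1 = 0.090050; exp(−0.090050) = 0.91389.
P = 1003 × 0.91389 = 916.63 mbar.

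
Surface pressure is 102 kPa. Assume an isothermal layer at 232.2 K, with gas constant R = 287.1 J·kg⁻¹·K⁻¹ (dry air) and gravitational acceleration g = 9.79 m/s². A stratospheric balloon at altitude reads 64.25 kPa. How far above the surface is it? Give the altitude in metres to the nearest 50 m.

Scale height: H = RT/g = 287.1 × 232.2 / 9.79 = 6809.5 m.
Invert the barometric formula: z = H ln(P₀/P).
P₀/P = 102/64.25 = 1.5875; ln(1.5875) = 0.46216.
z = 6809.5 × 0.46216 = 3147.1 m.

z ≈ 3150 m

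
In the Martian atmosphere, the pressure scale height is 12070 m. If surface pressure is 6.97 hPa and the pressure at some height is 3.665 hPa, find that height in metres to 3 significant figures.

z ≈ 7760 m

Invert the barometric formula: z = H ln(P₀/P).
P₀/P = 6.97/3.665 = 1.9018; ln(1.9018) = 0.64280.
z = 12070 × 0.64280 = 7758.6 m.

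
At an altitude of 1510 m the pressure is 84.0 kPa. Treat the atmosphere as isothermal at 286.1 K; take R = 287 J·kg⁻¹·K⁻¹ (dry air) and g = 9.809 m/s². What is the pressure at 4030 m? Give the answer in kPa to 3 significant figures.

Scale height: H = RT/g = 287 × 286.1 / 9.809 = 8371.0 m.
Between two levels, P₂ = P₁ exp(−Δz/H) with Δz = z₂ − z₁.
Δz = 4030.0 − 1510.0 = 2520.0 m; Δz/H = 2520.0/8371.0 = 0.30104.
P₂ = 84.0 × exp(−0.30104) = 84.0 × 0.74005 = 62.164 kPa.

P ≈ 62.2 kPa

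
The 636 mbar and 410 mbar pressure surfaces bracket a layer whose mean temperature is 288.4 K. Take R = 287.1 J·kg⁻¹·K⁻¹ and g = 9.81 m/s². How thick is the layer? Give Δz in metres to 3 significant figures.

Δz ≈ 3710 m

Hypsometric equation: Δz = (R T̄/g) ln(P₁/P₂).
R T̄/g = 287.1 × 288.4 / 9.81 = 8440.3 m.
ln(636/410) = ln(1.5512) = 0.43903.
Δz = 8440.3 × 0.43903 = 3705.5 m.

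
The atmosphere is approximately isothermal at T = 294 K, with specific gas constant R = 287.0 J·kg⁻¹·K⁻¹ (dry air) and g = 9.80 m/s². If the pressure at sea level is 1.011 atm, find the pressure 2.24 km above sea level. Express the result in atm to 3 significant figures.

P ≈ 0.779 atm

Scale height: H = RT/g = 287.0 × 294 / 9.80 = 8610.0 m.
Barometric formula: P = P₀ exp(−z/H).
z/H = 2240.0/8610.0 = 0.26016; exp(−0.26016) = 0.77093.
P = 1.011 × 0.77093 = 0.77941 atm.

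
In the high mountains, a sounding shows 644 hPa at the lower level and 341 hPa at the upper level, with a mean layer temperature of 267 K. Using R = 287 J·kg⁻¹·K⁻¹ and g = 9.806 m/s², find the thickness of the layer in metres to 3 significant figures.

Δz ≈ 4970 m

Hypsometric equation: Δz = (R T̄/g) ln(P₁/P₂).
R T̄/g = 287 × 267 / 9.806 = 7814.5 m.
ln(644/341) = ln(1.8886) = 0.63584.
Δz = 7814.5 × 0.63584 = 4968.8 m.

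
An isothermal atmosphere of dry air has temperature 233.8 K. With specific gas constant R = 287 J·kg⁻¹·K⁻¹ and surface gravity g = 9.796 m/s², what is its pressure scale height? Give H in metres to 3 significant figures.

The scale height of an isothermal atmosphere is H = RT/g.
H = 287 × 233.8 / 9.796 = 67101/9.796 = 6849.8 m.

H ≈ 6850 m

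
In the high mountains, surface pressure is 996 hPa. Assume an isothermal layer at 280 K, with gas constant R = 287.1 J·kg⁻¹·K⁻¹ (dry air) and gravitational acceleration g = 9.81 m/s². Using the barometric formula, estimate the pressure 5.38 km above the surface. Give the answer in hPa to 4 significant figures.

P ≈ 516.6 hPa

Scale height: H = RT/g = 287.1 × 280 / 9.81 = 8194.5 m.
Barometric formula: P = P₀ exp(−z/H).
z/H = 5380.0/8194.5 = 0.65654; exp(−0.65654) = 0.51864.
P = 996 × 0.51864 = 516.57 hPa.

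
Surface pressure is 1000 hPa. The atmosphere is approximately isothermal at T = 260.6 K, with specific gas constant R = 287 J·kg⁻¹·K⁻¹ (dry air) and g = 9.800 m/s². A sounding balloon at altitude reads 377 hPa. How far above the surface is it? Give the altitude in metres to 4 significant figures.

z ≈ 7445 m

Scale height: H = RT/g = 287 × 260.6 / 9.800 = 7631.9 m.
Invert the barometric formula: z = H ln(P₀/P).
P₀/P = 1000/377 = 2.6525; ln(2.6525) = 0.97550.
z = 7631.9 × 0.97550 = 7444.9 m.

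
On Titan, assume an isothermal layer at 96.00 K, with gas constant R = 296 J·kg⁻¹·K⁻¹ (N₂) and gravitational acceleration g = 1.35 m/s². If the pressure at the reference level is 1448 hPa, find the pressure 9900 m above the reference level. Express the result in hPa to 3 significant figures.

P ≈ 905 hPa

Scale height: H = RT/g = 296 × 96.00 / 1.35 = 21049 m.
Barometric formula: P = P₀ exp(−z/H).
z/H = 9900.0/21049 = 0.47033; exp(−0.47033) = 0.62480.
P = 1448 × 0.62480 = 904.71 hPa.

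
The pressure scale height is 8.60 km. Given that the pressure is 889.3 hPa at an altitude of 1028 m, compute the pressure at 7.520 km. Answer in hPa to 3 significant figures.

P ≈ 418 hPa

Between two levels, P₂ = P₁ exp(−Δz/H) with Δz = z₂ − z₁.
Δz = 7520.0 − 1028.0 = 6492.0 m; Δz/H = 6492.0/8600.0 = 0.75488.
P₂ = 889.3 × exp(−0.75488) = 889.3 × 0.47007 = 418.03 hPa.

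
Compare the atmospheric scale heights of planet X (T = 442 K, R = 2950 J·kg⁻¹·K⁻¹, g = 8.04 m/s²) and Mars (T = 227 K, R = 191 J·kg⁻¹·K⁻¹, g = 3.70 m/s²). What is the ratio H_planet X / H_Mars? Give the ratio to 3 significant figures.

H_planet X/H_Mars ≈ 13.8

H = RT/g for each body.
H_planet X = 2950 × 442 / 8.04 = 162180 m.
H_Mars = 191 × 227 / 3.70 = 11718 m.
H_planet X/H_Mars = 162180/11718 = 13.840.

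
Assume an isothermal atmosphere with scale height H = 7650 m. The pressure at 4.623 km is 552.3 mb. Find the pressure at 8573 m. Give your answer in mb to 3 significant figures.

Between two levels, P₂ = P₁ exp(−Δz/H) with Δz = z₂ − z₁.
Δz = 8573.0 − 4623.0 = 3950.0 m; Δz/H = 3950.0/7650.0 = 0.51634.
P₂ = 552.3 × exp(−0.51634) = 552.3 × 0.59670 = 329.56 mb.

P ≈ 330 mb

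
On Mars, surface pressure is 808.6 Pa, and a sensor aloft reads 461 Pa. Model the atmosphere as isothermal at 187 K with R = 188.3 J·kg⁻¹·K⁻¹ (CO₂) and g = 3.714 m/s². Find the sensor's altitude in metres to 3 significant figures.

z ≈ 5330 m

Scale height: H = RT/g = 188.3 × 187 / 3.714 = 9480.9 m.
Invert the barometric formula: z = H ln(P₀/P).
P₀/P = 808.6/461 = 1.7540; ln(1.7540) = 0.56190.
z = 9480.9 × 0.56190 = 5327.3 m.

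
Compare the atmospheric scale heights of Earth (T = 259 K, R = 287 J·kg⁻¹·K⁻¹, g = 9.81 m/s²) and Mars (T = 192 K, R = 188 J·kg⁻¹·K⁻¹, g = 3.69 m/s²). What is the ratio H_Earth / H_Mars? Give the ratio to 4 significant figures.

H = RT/g for each body.
H_Earth = 287 × 259 / 9.81 = 7577.3 m.
H_Mars = 188 × 192 / 3.69 = 9782.1 m.
H_Earth/H_Mars = 7577.3/9782.1 = 0.77461.

H_Earth/H_Mars ≈ 0.7746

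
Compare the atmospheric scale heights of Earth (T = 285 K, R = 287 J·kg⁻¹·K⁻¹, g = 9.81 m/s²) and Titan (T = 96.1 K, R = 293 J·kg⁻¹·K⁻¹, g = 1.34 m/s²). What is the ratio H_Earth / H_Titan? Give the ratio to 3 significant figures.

H = RT/g for each body.
H_Earth = 287 × 285 / 9.81 = 8337.9 m.
H_Titan = 293 × 96.1 / 1.34 = 21013 m.
H_Earth/H_Titan = 8337.9/21013 = 0.39680.

H_Earth/H_Titan ≈ 0.397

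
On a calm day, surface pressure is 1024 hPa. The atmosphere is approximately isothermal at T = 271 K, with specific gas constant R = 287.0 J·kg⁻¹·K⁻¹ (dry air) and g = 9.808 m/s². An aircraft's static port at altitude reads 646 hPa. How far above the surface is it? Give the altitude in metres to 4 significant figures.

z ≈ 3653 m

Scale height: H = RT/g = 287.0 × 271 / 9.808 = 7930.0 m.
Invert the barometric formula: z = H ln(P₀/P).
P₀/P = 1024/646 = 1.5851; ln(1.5851) = 0.46065.
z = 7930.0 × 0.46065 = 3653.0 m.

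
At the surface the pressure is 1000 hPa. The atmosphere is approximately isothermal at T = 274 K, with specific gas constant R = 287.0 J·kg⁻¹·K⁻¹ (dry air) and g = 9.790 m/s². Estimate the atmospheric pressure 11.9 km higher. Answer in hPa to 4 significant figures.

Scale height: H = RT/g = 287.0 × 274 / 9.790 = 8032.5 m.
Barometric formula: P = P₀ exp(−z/H).
z/H = 11900/8032.5 = 1.4815; exp(−1.4815) = 0.22730.
P = 1000 × 0.22730 = 227.30 hPa.

P ≈ 227.3 hPa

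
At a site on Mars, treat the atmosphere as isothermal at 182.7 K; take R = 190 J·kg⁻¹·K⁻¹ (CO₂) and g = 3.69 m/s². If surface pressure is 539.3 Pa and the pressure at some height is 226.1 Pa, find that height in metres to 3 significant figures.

z ≈ 8180 m

Scale height: H = RT/g = 190 × 182.7 / 3.69 = 9407.3 m.
Invert the barometric formula: z = H ln(P₀/P).
P₀/P = 539.3/226.1 = 2.3852; ln(2.3852) = 0.86928.
z = 9407.3 × 0.86928 = 8177.6 m.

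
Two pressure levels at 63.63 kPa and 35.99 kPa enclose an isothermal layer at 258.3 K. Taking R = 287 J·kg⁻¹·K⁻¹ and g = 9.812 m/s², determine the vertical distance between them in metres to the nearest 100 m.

Δz ≈ 4300 m

Hypsometric equation: Δz = (R T̄/g) ln(P₁/P₂).
R T̄/g = 287 × 258.3 / 9.812 = 7555.2 m.
ln(63.63/35.99) = ln(1.7680) = 0.56985.
Δz = 7555.2 × 0.56985 = 4305.3 m.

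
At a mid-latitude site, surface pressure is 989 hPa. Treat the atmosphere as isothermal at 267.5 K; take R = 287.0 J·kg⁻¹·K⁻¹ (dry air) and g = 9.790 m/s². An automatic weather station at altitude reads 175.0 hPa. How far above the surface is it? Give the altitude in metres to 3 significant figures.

Scale height: H = RT/g = 287.0 × 267.5 / 9.790 = 7841.9 m.
Invert the barometric formula: z = H ln(P₀/P).
P₀/P = 989/175.0 = 5.6514; ln(5.6514) = 1.7319.
z = 7841.9 × 1.7319 = 13581 m.

z ≈ 13600 m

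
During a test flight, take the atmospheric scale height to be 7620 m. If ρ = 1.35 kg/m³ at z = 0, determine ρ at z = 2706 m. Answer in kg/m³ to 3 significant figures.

ρ ≈ 0.946 kg/m³

In an isothermal atmosphere, density decays like pressure: ρ = ρ₀ exp(−z/H).
z/H = 2706.0/7620.0 = 0.35512; exp(−0.35512) = 0.70109.
ρ = 1.35 × 0.70109 = 0.94647 kg/m³.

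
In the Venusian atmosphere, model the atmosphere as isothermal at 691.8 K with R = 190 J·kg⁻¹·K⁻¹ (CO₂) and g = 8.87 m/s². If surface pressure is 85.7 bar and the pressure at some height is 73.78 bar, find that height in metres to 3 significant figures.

Scale height: H = RT/g = 190 × 691.8 / 8.87 = 14819 m.
Invert the barometric formula: z = H ln(P₀/P).
P₀/P = 85.7/73.78 = 1.1616; ln(1.1616) = 0.14980.
z = 14819 × 0.14980 = 2219.9 m.

z ≈ 2220 m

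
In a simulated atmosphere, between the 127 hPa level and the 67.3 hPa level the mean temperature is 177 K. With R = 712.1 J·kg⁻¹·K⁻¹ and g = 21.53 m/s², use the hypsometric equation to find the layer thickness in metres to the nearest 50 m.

Δz ≈ 3700 m

Hypsometric equation: Δz = (R T̄/g) ln(P₁/P₂).
R T̄/g = 712.1 × 177 / 21.53 = 5854.2 m.
ln(127/67.3) = ln(1.8871) = 0.63504.
Δz = 5854.2 × 0.63504 = 3717.7 m.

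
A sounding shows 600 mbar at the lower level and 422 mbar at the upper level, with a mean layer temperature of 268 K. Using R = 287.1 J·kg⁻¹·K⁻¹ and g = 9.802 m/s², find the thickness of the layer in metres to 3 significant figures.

Hypsometric equation: Δz = (R T̄/g) ln(P₁/P₂).
R T̄/g = 287.1 × 268 / 9.802 = 7849.7 m.
ln(600/422) = ln(1.4218) = 0.35192.
Δz = 7849.7 × 0.35192 = 2762.5 m.

Δz ≈ 2760 m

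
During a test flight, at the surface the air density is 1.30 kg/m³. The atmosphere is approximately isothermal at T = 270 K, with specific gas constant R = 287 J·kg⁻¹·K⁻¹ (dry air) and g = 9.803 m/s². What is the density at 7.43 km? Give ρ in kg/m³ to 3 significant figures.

ρ ≈ 0.508 kg/m³

Scale height: H = RT/g = 287 × 270 / 9.803 = 7904.7 m.
In an isothermal atmosphere, density decays like pressure: ρ = ρ₀ exp(−z/H).
z/H = 7430.0/7904.7 = 0.93995; exp(−0.93995) = 0.39065.
ρ = 1.30 × 0.39065 = 0.50784 kg/m³.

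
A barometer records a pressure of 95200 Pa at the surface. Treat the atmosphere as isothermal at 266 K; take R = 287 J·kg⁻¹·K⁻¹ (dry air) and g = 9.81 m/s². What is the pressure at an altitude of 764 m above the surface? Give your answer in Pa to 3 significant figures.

Scale height: H = RT/g = 287 × 266 / 9.81 = 7782.1 m.
Barometric formula: P = P₀ exp(−z/H).
z/H = 764.00/7782.1 = 0.098174; exp(−0.098174) = 0.90649.
P = 95200 × 0.90649 = 86298 Pa.

P ≈ 86300 Pa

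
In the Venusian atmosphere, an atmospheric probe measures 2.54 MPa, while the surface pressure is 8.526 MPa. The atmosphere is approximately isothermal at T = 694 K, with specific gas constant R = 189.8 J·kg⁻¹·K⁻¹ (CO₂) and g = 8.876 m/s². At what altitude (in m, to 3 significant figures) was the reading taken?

z ≈ 18000 m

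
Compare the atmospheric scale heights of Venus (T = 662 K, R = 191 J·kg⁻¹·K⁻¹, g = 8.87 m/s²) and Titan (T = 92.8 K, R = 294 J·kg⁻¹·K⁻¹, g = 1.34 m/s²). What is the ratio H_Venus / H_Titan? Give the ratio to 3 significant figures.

H_Venus/H_Titan ≈ 0.700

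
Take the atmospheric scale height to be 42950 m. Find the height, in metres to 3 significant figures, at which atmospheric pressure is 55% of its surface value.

z ≈ 25700 m

Set P/P₀ = exp(−z/H) = 0.55, so z = −H ln(0.55).
−ln(0.55) = 0.59784; z = 42950 × 0.59784 = 25677 m.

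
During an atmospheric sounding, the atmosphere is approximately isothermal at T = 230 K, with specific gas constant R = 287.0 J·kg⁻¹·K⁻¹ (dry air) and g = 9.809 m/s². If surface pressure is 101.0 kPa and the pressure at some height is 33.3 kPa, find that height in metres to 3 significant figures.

z ≈ 7470 m

Scale height: H = RT/g = 287.0 × 230 / 9.809 = 6729.5 m.
Invert the barometric formula: z = H ln(P₀/P).
P₀/P = 101.0/33.3 = 3.0330; ln(3.0330) = 1.1096.
z = 6729.5 × 1.1096 = 7467.1 m.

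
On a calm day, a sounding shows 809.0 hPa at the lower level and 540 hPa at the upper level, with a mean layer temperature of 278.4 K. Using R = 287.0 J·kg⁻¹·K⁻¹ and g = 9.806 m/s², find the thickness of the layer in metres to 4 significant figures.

Hypsometric equation: Δz = (R T̄/g) ln(P₁/P₂).
R T̄/g = 287.0 × 278.4 / 9.806 = 8148.2 m.
ln(809.0/540) = ln(1.4981) = 0.40420.
Δz = 8148.2 × 0.40420 = 3293.5 m.

Δz ≈ 3294 m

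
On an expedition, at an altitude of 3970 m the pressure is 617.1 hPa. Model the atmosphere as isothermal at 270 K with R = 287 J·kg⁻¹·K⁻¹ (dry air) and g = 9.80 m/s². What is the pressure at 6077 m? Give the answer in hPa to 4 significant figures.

Scale height: H = RT/g = 287 × 270 / 9.80 = 7907.1 m.
Between two levels, P₂ = P₁ exp(−Δz/H) with Δz = z₂ − z₁.
Δz = 6077.0 − 3970.0 = 2107.0 m; Δz/H = 2107.0/7907.1 = 0.26647.
P₂ = 617.1 × exp(−0.26647) = 617.1 × 0.76608 = 472.75 hPa.

P ≈ 472.7 hPa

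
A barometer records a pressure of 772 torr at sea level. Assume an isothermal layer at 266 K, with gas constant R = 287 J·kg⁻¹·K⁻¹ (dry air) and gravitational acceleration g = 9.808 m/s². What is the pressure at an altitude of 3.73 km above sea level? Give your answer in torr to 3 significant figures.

Scale height: H = RT/g = 287 × 266 / 9.808 = 7783.6 m.
Barometric formula: P = P₀ exp(−z/H).
z/H = 3730.0/7783.6 = 0.47921; exp(−0.47921) = 0.61927.
P = 772 × 0.61927 = 478.08 torr.

P ≈ 478 torr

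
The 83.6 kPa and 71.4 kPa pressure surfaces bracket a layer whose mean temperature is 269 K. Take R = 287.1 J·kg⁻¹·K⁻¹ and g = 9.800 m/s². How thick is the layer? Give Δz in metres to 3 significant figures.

Δz ≈ 1240 m

Hypsometric equation: Δz = (R T̄/g) ln(P₁/P₂).
R T̄/g = 287.1 × 269 / 9.800 = 7880.6 m.
ln(83.6/71.4) = ln(1.1709) = 0.15777.
Δz = 7880.6 × 0.15777 = 1243.3 m.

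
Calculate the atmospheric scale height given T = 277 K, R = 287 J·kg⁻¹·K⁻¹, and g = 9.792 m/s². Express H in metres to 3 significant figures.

H ≈ 8120 m

The scale height of an isothermal atmosphere is H = RT/g.
H = 287 × 277 / 9.792 = 79499/9.792 = 8118.8 m.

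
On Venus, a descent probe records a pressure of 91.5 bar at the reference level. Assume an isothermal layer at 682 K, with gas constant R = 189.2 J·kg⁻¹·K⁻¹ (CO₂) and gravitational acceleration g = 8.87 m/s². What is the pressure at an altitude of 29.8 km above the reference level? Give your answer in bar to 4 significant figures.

P ≈ 11.80 bar

Scale height: H = RT/g = 189.2 × 682 / 8.87 = 14547 m.
Barometric formula: P = P₀ exp(−z/H).
z/H = 29800/14547 = 2.0485; exp(−2.0485) = 0.12893.
P = 91.5 × 0.12893 = 11.797 bar.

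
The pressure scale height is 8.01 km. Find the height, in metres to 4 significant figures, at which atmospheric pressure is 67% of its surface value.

Set P/P₀ = exp(−z/H) = 0.67, so z = −H ln(0.67).
−ln(0.67) = 0.40048; z = 8010.0 × 0.40048 = 3207.8 m.

z ≈ 3208 m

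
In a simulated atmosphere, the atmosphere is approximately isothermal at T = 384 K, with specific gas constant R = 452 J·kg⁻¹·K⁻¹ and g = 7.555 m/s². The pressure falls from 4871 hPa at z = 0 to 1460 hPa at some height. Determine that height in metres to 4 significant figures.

z ≈ 27680 m

Scale height: H = RT/g = 452 × 384 / 7.555 = 22974 m.
Invert the barometric formula: z = H ln(P₀/P).
P₀/P = 4871/1460 = 3.3363; ln(3.3363) = 1.2049.
z = 22974 × 1.2049 = 27681 m.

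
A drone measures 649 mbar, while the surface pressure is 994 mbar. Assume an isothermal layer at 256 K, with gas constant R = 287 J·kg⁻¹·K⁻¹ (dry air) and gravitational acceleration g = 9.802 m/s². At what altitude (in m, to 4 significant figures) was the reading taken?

Scale height: H = RT/g = 287 × 256 / 9.802 = 7495.6 m.
Invert the barometric formula: z = H ln(P₀/P).
P₀/P = 994/649 = 1.5316; ln(1.5316) = 0.42631.
z = 7495.6 × 0.42631 = 3195.4 m.

z ≈ 3195 m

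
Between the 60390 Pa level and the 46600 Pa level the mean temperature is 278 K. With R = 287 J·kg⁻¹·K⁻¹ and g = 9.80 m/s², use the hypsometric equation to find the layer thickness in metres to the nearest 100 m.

Hypsometric equation: Δz = (R T̄/g) ln(P₁/P₂).
R T̄/g = 287 × 278 / 9.80 = 8141.4 m.
ln(60390/46600) = ln(1.2959) = 0.25921.
Δz = 8141.4 × 0.25921 = 2110.3 m.

Δz ≈ 2100 m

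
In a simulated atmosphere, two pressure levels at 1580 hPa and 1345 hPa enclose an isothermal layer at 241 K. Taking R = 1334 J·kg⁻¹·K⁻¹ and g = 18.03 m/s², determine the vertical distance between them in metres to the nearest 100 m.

Hypsometric equation: Δz = (R T̄/g) ln(P₁/P₂).
R T̄/g = 1334 × 241 / 18.03 = 17831 m.
ln(1580/1345) = ln(1.1747) = 0.16101.
Δz = 17831 × 0.16101 = 2871.0 m.

Δz ≈ 2900 m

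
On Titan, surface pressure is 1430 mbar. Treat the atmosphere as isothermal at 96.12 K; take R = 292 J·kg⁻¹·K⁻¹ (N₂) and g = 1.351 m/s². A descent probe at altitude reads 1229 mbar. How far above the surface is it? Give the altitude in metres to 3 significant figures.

Scale height: H = RT/g = 292 × 96.12 / 1.351 = 20775 m.
Invert the barometric formula: z = H ln(P₀/P).
P₀/P = 1430/1229 = 1.1635; ln(1.1635) = 0.15143.
z = 20775 × 0.15143 = 3146.0 m.

z ≈ 3150 m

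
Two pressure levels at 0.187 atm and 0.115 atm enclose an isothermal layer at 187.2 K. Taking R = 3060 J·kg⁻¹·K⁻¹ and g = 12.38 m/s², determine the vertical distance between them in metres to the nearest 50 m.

Δz ≈ 22500 m

Hypsometric equation: Δz = (R T̄/g) ln(P₁/P₂).
R T̄/g = 3060 × 187.2 / 12.38 = 46271 m.
ln(0.187/0.115) = ln(1.6261) = 0.48618.
Δz = 46271 × 0.48618 = 22496 m.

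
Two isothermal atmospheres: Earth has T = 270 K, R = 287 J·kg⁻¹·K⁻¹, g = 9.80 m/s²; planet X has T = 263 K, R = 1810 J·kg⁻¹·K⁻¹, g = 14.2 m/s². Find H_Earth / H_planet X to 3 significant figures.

H_Earth/H_planet X ≈ 0.236

H = RT/g for each body.
H_Earth = 287 × 270 / 9.80 = 7907.1 m.
H_planet X = 1810 × 263 / 14.2 = 33523 m.
H_Earth/H_planet X = 7907.1/33523 = 0.23587.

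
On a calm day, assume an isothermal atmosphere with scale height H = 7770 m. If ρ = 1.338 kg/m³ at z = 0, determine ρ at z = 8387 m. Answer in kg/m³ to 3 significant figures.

ρ ≈ 0.455 kg/m³

In an isothermal atmosphere, density decays like pressure: ρ = ρ₀ exp(−z/H).
z/H = 8387.0/7770.0 = 1.0794; exp(−1.0794) = 0.33980.
ρ = 1.338 × 0.33980 = 0.45465 kg/m³.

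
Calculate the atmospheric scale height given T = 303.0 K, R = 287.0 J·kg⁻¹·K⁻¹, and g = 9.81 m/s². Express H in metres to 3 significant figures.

H ≈ 8860 m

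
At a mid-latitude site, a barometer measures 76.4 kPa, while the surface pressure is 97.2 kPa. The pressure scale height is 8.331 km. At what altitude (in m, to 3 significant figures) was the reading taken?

Invert the barometric formula: z = H ln(P₀/P).
P₀/P = 97.2/76.4 = 1.2723; ln(1.2723) = 0.24083.
z = 8331.0 × 0.24083 = 2006.4 m.

z ≈ 2010 m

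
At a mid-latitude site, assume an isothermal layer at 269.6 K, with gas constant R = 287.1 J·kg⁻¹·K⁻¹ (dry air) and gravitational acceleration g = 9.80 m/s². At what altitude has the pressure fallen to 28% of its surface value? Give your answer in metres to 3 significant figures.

z ≈ 10100 m

Scale height: H = RT/g = 287.1 × 269.6 / 9.80 = 7898.2 m.
Set P/P₀ = exp(−z/H) = 0.28, so z = −H ln(0.28).
−ln(0.28) = 1.2730; z = 7898.2 × 1.2730 = 10054 m.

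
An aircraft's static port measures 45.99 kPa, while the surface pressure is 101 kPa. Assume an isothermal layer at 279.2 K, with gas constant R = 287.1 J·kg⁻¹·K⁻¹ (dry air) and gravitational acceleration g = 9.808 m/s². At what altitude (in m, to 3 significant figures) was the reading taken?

z ≈ 6430 m

Scale height: H = RT/g = 287.1 × 279.2 / 9.808 = 8172.7 m.
Invert the barometric formula: z = H ln(P₀/P).
P₀/P = 101/45.99 = 2.1961; ln(2.1961) = 0.78668.
z = 8172.7 × 0.78668 = 6429.3 m.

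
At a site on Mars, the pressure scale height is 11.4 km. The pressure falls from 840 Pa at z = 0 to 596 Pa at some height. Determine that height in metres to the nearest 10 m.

z ≈ 3910 m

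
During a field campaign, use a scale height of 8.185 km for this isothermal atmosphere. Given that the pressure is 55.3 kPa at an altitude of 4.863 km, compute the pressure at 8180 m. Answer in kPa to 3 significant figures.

Between two levels, P₂ = P₁ exp(−Δz/H) with Δz = z₂ − z₁.
Δz = 8180.0 − 4863.0 = 3317.0 m; Δz/H = 3317.0/8185.0 = 0.40525.
P₂ = 55.3 × exp(−0.40525) = 55.3 × 0.66681 = 36.875 kPa.

P ≈ 36.9 kPa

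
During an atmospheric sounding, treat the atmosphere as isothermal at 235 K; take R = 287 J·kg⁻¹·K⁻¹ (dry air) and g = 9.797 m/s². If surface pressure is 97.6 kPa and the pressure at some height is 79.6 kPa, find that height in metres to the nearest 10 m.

z ≈ 1400 m

Scale height: H = RT/g = 287 × 235 / 9.797 = 6884.3 m.
Invert the barometric formula: z = H ln(P₀/P).
P₀/P = 97.6/79.6 = 1.2261; ln(1.2261) = 0.20384.
z = 6884.3 × 0.20384 = 1403.3 m.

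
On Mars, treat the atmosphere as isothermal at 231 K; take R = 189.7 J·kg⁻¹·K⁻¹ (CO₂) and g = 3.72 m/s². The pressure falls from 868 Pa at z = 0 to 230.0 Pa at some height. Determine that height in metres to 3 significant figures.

z ≈ 15600 m

Scale height: H = RT/g = 189.7 × 231 / 3.72 = 11780 m.
Invert the barometric formula: z = H ln(P₀/P).
P₀/P = 868/230.0 = 3.7739; ln(3.7739) = 1.3281.
z = 11780 × 1.3281 = 15645 m.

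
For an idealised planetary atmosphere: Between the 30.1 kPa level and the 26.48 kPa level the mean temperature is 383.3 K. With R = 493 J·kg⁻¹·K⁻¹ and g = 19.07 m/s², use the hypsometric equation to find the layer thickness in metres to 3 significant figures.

Hypsometric equation: Δz = (R T̄/g) ln(P₁/P₂).
R T̄/g = 493 × 383.3 / 19.07 = 9909.1 m.
ln(30.1/26.48) = ln(1.1367) = 0.12813.
Δz = 9909.1 × 0.12813 = 1269.7 m.

Δz ≈ 1270 m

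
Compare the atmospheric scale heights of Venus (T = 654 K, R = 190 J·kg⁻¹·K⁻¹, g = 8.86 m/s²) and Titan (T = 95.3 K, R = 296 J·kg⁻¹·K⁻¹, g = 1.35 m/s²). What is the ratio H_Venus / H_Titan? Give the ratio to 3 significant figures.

H = RT/g for each body.
H_Venus = 190 × 654 / 8.86 = 14025 m.
H_Titan = 296 × 95.3 / 1.35 = 20895 m.
H_Venus/H_Titan = 14025/20895 = 0.67121.

H_Venus/H_Titan ≈ 0.671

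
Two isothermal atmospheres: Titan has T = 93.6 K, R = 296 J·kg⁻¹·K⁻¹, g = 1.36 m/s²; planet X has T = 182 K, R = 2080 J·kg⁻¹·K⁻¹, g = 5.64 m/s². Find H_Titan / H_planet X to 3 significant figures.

H_Titan/H_planet X ≈ 0.304

H = RT/g for each body.
H_Titan = 296 × 93.6 / 1.36 = 20372 m.
H_planet X = 2080 × 182 / 5.64 = 67121 m.
H_Titan/H_planet X = 20372/67121 = 0.30351.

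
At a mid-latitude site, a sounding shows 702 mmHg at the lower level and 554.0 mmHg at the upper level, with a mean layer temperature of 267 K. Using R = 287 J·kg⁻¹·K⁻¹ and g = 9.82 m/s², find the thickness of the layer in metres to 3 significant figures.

Hypsometric equation: Δz = (R T̄/g) ln(P₁/P₂).
R T̄/g = 287 × 267 / 9.82 = 7803.4 m.
ln(702/554.0) = ln(1.2671) = 0.23673.
Δz = 7803.4 × 0.23673 = 1847.3 m.

Δz ≈ 1850 m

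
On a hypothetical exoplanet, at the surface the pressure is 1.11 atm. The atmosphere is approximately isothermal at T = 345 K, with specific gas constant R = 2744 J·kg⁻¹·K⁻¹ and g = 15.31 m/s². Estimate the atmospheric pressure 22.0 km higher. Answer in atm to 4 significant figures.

P ≈ 0.7777 atm

Scale height: H = RT/g = 2744 × 345 / 15.31 = 61834 m.
Barometric formula: P = P₀ exp(−z/H).
z/H = 22000/61834 = 0.35579; exp(−0.35579) = 0.70062.
P = 1.11 × 0.70062 = 0.77769 atm.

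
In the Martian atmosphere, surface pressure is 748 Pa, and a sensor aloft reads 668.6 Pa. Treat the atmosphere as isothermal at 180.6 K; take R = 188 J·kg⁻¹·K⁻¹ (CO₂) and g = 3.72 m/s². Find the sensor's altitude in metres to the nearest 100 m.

Scale height: H = RT/g = 188 × 180.6 / 3.72 = 9127.1 m.
Invert the barometric formula: z = H ln(P₀/P).
P₀/P = 748/668.6 = 1.1188; ln(1.1188) = 0.11226.
z = 9127.1 × 0.11226 = 1024.6 m.

z ≈ 1000 m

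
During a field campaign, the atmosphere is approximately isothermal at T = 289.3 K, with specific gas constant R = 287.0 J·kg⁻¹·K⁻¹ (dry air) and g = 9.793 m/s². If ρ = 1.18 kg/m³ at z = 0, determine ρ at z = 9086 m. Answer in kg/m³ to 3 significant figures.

ρ ≈ 0.404 kg/m³

Scale height: H = RT/g = 287.0 × 289.3 / 9.793 = 8478.4 m.
In an isothermal atmosphere, density decays like pressure: ρ = ρ₀ exp(−z/H).
z/H = 9086.0/8478.4 = 1.0717; exp(−1.0717) = 0.34243.
ρ = 1.18 × 0.34243 = 0.40407 kg/m³.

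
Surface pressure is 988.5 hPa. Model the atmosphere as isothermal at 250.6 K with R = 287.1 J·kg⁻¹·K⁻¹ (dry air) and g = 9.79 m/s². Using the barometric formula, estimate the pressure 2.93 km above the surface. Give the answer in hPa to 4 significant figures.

P ≈ 663.5 hPa

Scale height: H = RT/g = 287.1 × 250.6 / 9.79 = 7349.1 m.
Barometric formula: P = P₀ exp(−z/H).
z/H = 2930.0/7349.1 = 0.39869; exp(−0.39869) = 0.67120.
P = 988.5 × 0.67120 = 663.48 hPa.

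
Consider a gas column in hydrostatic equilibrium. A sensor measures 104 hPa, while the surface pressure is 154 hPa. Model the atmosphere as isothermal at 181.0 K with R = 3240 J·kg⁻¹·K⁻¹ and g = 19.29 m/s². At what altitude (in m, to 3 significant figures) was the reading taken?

Scale height: H = RT/g = 3240 × 181.0 / 19.29 = 30401 m.
Invert the barometric formula: z = H ln(P₀/P).
P₀/P = 154/104 = 1.4808; ln(1.4808) = 0.39258.
z = 30401 × 0.39258 = 11935 m.

z ≈ 11900 m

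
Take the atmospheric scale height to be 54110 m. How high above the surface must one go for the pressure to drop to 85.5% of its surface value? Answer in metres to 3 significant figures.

Set P/P₀ = exp(−z/H) = 0.855, so z = −H ln(0.855).
−ln(0.855) = 0.15665; z = 54110 × 0.15665 = 8476.3 m.

z ≈ 8480 m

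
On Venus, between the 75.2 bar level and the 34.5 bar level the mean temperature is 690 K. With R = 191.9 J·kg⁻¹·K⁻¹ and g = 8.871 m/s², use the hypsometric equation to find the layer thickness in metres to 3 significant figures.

Δz ≈ 11600 m

Hypsometric equation: Δz = (R T̄/g) ln(P₁/P₂).
R T̄/g = 191.9 × 690 / 8.871 = 14926 m.
ln(75.2/34.5) = ln(2.1797) = 0.77919.
Δz = 14926 × 0.77919 = 11630 m.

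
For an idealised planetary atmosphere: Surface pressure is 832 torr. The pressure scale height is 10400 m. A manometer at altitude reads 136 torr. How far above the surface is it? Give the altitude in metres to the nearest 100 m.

z ≈ 18800 m

Invert the barometric formula: z = H ln(P₀/P).
P₀/P = 832/136 = 6.1176; ln(6.1176) = 1.8112.
z = 10400 × 1.8112 = 18836 m.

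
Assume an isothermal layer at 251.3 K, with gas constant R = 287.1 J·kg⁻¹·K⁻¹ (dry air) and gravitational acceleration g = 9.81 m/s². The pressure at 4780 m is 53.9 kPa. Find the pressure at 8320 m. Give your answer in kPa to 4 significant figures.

P ≈ 33.31 kPa

Scale height: H = RT/g = 287.1 × 251.3 / 9.81 = 7354.6 m.
Between two levels, P₂ = P₁ exp(−Δz/H) with Δz = z₂ − z₁.
Δz = 8320.0 − 4780.0 = 3540.0 m; Δz/H = 3540.0/7354.6 = 0.48133.
P₂ = 53.9 × exp(−0.48133) = 53.9 × 0.61796 = 33.308 kPa.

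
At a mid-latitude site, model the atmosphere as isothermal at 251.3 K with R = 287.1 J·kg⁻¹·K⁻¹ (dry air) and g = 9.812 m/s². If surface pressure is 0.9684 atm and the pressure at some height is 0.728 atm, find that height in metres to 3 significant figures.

z ≈ 2100 m

Scale height: H = RT/g = 287.1 × 251.3 / 9.812 = 7353.1 m.
Invert the barometric formula: z = H ln(P₀/P).
P₀/P = 0.9684/0.728 = 1.3302; ln(1.3302) = 0.28533.
z = 7353.1 × 0.28533 = 2098.1 m.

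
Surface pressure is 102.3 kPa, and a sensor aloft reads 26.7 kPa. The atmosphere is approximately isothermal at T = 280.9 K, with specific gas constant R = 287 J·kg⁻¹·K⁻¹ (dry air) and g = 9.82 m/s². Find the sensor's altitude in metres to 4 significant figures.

z ≈ 11030 m

Scale height: H = RT/g = 287 × 280.9 / 9.82 = 8209.6 m.
Invert the barometric formula: z = H ln(P₀/P).
P₀/P = 102.3/26.7 = 3.8315; ln(3.8315) = 1.3433.
z = 8209.6 × 1.3433 = 11028 m.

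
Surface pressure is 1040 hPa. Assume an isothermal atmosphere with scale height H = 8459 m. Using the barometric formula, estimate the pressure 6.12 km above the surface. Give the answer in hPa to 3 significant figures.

P ≈ 504 hPa

Barometric formula: P = P₀ exp(−z/H).
z/H = 6120.0/8459.0 = 0.72349; exp(−0.72349) = 0.48506.
P = 1040 × 0.48506 = 504.46 hPa.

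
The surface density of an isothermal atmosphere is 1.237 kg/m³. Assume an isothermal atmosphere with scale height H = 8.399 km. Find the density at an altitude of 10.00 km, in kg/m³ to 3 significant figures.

ρ ≈ 0.376 kg/m³

In an isothermal atmosphere, density decays like pressure: ρ = ρ₀ exp(−z/H).
z/H = 10000/8399.0 = 1.1906; exp(−1.1906) = 0.30404.
ρ = 1.237 × 0.30404 = 0.37610 kg/m³.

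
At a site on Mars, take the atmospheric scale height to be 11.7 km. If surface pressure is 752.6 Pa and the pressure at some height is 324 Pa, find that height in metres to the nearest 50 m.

z ≈ 9850 m

Invert the barometric formula: z = H ln(P₀/P).
P₀/P = 752.6/324 = 2.3228; ln(2.3228) = 0.84277.
z = 11700 × 0.84277 = 9860.4 m.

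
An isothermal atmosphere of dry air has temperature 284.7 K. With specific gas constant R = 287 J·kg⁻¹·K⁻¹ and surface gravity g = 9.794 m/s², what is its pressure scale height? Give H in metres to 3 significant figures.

H ≈ 8340 m

The scale height of an isothermal atmosphere is H = RT/g.
H = 287 × 284.7 / 9.794 = 81709/9.794 = 8342.8 m.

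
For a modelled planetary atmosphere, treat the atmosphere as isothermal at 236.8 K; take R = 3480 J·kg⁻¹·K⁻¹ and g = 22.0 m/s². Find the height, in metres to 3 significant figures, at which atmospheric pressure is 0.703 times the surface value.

Scale height: H = RT/g = 3480 × 236.8 / 22.0 = 37457 m.
Set P/P₀ = exp(−z/H) = 0.703, so z = −H ln(0.703).
−ln(0.703) = 0.35240; z = 37457 × 0.35240 = 13200 m.

z ≈ 13200 m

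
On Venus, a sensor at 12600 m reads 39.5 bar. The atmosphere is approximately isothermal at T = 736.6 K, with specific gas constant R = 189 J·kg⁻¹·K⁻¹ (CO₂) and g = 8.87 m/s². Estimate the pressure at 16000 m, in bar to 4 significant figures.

Scale height: H = RT/g = 189 × 736.6 / 8.87 = 15695 m.
Between two levels, P₂ = P₁ exp(−Δz/H) with Δz = z₂ − z₁.
Δz = 16000 − 12600 = 3400.0 m; Δz/H = 3400.0/15695 = 0.21663.
P₂ = 39.5 × exp(−0.21663) = 39.5 × 0.80523 = 31.807 bar.

P ≈ 31.81 bar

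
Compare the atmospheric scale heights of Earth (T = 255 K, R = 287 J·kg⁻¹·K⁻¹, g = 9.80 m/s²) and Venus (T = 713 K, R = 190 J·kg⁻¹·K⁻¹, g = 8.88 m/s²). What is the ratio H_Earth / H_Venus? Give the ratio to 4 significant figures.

H_Earth/H_Venus ≈ 0.4895

H = RT/g for each body.
H_Earth = 287 × 255 / 9.80 = 7467.9 m.
H_Venus = 190 × 713 / 8.88 = 15256 m.
H_Earth/H_Venus = 7467.9/15256 = 0.48951.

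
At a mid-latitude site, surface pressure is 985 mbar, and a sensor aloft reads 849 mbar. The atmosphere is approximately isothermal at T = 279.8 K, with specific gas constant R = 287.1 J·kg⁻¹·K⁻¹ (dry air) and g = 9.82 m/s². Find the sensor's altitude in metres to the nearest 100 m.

z ≈ 1200 m

Scale height: H = RT/g = 287.1 × 279.8 / 9.82 = 8180.3 m.
Invert the barometric formula: z = H ln(P₀/P).
P₀/P = 985/849 = 1.1602; ln(1.1602) = 0.14859.
z = 8180.3 × 0.14859 = 1215.5 m.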